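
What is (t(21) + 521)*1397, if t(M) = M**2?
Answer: 1343914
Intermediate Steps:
(t(21) + 521)*1397 = (21**2 + 521)*1397 = (441 + 521)*1397 = 962*1397 = 1343914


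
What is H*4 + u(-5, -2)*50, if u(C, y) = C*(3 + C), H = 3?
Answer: 512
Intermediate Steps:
H*4 + u(-5, -2)*50 = 3*4 - 5*(3 - 5)*50 = 12 - 5*(-2)*50 = 12 + 10*50 = 12 + 500 = 512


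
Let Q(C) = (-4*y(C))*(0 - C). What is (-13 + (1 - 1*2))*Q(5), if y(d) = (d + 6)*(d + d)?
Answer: -30800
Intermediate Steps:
y(d) = 2*d*(6 + d) (y(d) = (6 + d)*(2*d) = 2*d*(6 + d))
Q(C) = 8*C²*(6 + C) (Q(C) = (-8*C*(6 + C))*(0 - C) = (-8*C*(6 + C))*(-C) = 8*C²*(6 + C))
(-13 + (1 - 1*2))*Q(5) = (-13 + (1 - 1*2))*(8*5²*(6 + 5)) = (-13 + (1 - 2))*(8*25*11) = (-13 - 1)*2200 = -14*2200 = -30800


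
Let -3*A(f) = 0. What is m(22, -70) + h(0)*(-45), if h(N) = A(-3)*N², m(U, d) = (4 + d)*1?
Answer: -66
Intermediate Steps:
A(f) = 0 (A(f) = -⅓*0 = 0)
m(U, d) = 4 + d
h(N) = 0 (h(N) = 0*N² = 0)
m(22, -70) + h(0)*(-45) = (4 - 70) + 0*(-45) = -66 + 0 = -66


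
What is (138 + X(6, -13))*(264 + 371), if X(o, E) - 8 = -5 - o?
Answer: 85725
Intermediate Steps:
X(o, E) = 3 - o (X(o, E) = 8 + (-5 - o) = 3 - o)
(138 + X(6, -13))*(264 + 371) = (138 + (3 - 1*6))*(264 + 371) = (138 + (3 - 6))*635 = (138 - 3)*635 = 135*635 = 85725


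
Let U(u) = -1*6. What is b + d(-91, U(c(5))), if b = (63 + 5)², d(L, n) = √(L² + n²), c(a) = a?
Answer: 4624 + √8317 ≈ 4715.2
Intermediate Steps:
U(u) = -6
b = 4624 (b = 68² = 4624)
b + d(-91, U(c(5))) = 4624 + √((-91)² + (-6)²) = 4624 + √(8281 + 36) = 4624 + √8317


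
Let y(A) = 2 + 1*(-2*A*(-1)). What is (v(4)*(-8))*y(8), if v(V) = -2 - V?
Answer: 864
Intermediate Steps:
y(A) = 2 + 2*A (y(A) = 2 + 1*(2*A) = 2 + 2*A)
(v(4)*(-8))*y(8) = ((-2 - 1*4)*(-8))*(2 + 2*8) = ((-2 - 4)*(-8))*(2 + 16) = -6*(-8)*18 = 48*18 = 864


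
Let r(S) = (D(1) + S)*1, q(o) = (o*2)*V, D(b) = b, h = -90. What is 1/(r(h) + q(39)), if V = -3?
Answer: -1/323 ≈ -0.0030960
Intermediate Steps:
q(o) = -6*o (q(o) = (o*2)*(-3) = (2*o)*(-3) = -6*o)
r(S) = 1 + S (r(S) = (1 + S)*1 = 1 + S)
1/(r(h) + q(39)) = 1/((1 - 90) - 6*39) = 1/(-89 - 234) = 1/(-323) = -1/323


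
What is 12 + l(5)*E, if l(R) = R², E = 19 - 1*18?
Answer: 37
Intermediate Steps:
E = 1 (E = 19 - 18 = 1)
12 + l(5)*E = 12 + 5²*1 = 12 + 25*1 = 12 + 25 = 37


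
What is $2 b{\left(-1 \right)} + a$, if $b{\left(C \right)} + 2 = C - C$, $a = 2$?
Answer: $-2$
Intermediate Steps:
$b{\left(C \right)} = -2$ ($b{\left(C \right)} = -2 + \left(C - C\right) = -2 + 0 = -2$)
$2 b{\left(-1 \right)} + a = 2 \left(-2\right) + 2 = -4 + 2 = -2$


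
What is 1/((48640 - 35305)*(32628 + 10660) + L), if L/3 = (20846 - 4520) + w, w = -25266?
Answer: 1/577218660 ≈ 1.7324e-9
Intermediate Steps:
L = -26820 (L = 3*((20846 - 4520) - 25266) = 3*(16326 - 25266) = 3*(-8940) = -26820)
1/((48640 - 35305)*(32628 + 10660) + L) = 1/((48640 - 35305)*(32628 + 10660) - 26820) = 1/(13335*43288 - 26820) = 1/(577245480 - 26820) = 1/577218660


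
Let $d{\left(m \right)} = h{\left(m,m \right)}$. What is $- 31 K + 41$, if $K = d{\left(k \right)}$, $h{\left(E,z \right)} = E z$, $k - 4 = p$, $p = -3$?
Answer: $10$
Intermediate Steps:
$k = 1$ ($k = 4 - 3 = 1$)
$d{\left(m \right)} = m^{2}$ ($d{\left(m \right)} = m m = m^{2}$)
$K = 1$ ($K = 1^{2} = 1$)
$- 31 K + 41 = \left(-31\right) 1 + 41 = -31 + 41 = 10$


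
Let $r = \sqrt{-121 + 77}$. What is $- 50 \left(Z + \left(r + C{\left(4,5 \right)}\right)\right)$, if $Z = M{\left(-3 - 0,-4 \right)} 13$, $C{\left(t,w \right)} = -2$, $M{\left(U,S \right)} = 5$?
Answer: $-3150 - 100 i \sqrt{11} \approx -3150.0 - 331.66 i$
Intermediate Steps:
$r = 2 i \sqrt{11}$ ($r = \sqrt{-44} = 2 i \sqrt{11} \approx 6.6332 i$)
$Z = 65$ ($Z = 5 \cdot 13 = 65$)
$- 50 \left(Z + \left(r + C{\left(4,5 \right)}\right)\right) = - 50 \left(65 - \left(2 - 2 i \sqrt{11}\right)\right) = - 50 \left(63 + 2 i \sqrt{11}\right) = -3150 - 100 i \sqrt{11}$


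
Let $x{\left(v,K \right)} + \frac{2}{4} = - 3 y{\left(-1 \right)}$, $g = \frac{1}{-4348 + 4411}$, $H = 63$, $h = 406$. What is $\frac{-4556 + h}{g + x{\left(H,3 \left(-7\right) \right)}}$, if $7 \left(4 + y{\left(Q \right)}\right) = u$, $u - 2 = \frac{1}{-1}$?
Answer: $- \frac{522900}{1397} \approx -374.3$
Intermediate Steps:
$u = 1$ ($u = 2 + \frac{1}{-1} = 2 - 1 = 1$)
$g = \frac{1}{63} \approx 0.015873$
$y{\left(Q \right)} = - \frac{27}{7}$ ($y{\left(Q \right)} = -4 + \frac{1}{7} \cdot 1 = -4 + \frac{1}{7} = - \frac{27}{7}$)
$x{\left(v,K \right)} = \frac{155}{14}$ ($x{\left(v,K \right)} = - \frac{1}{2} - - \frac{81}{7} = - \frac{1}{2} + \frac{81}{7} = \frac{155}{14}$)
$\frac{-4556 + h}{g + x{\left(H,3 \left(-7\right) \right)}} = \frac{-4556 + 406}{\frac{1}{63} + \frac{155}{14}} = - \frac{4150}{\frac{1397}{126}} = \left(-4150\right) \frac{126}{1397} = - \frac{522900}{1397}$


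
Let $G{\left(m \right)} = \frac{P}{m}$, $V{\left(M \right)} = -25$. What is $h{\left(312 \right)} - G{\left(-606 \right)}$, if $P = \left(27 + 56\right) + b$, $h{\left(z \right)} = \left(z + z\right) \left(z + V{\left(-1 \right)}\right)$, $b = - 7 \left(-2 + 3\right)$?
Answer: $\frac{54263702}{303} \approx 1.7909 \cdot 10^{5}$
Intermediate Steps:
$b = -7$ ($b = \left(-7\right) 1 = -7$)
$h{\left(z \right)} = 2 z \left(-25 + z\right)$ ($h{\left(z \right)} = \left(z + z\right) \left(z - 25\right) = 2 z \left(-25 + z\right)$)
$P = 76$ ($P = \left(27 + 56\right) - 7 = 83 - 7 = 76$)
$G{\left(m \right)} = \frac{76}{m}$
$h{\left(312 \right)} - G{\left(-606 \right)} = 2 \cdot 312 \left(-25 + 312\right) - \frac{76}{-606} = 2 \cdot 312 \cdot 287 - 76 \left(- \frac{1}{606}\right) = 179088 - - \frac{38}{303} = 179088 + \frac{38}{303} = \frac{54263702}{303}$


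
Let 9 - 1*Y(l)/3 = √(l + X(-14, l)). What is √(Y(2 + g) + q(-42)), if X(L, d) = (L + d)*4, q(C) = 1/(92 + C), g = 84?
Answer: √(2702 - 300*√374)/10 ≈ 5.5675*I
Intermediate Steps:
X(L, d) = 4*L + 4*d
Y(l) = 27 - 3*√(-56 + 5*l) (Y(l) = 27 - 3*√(l + (4*(-14) + 4*l)) = 27 - 3*√(l + (-56 + 4*l)) = 27 - 3*√(-56 + 5*l))
√(Y(2 + g) + q(-42)) = √((27 - 3*√(-56 + 5*(2 + 84))) + 1/(92 - 42)) = √((27 - 3*√(-56 + 5*86)) + 1/50) = √((27 - 3*√(-56 + 430)) + 1/50) = √((27 - 3*√374) + 1/50) = √(1351/50 - 3*√374)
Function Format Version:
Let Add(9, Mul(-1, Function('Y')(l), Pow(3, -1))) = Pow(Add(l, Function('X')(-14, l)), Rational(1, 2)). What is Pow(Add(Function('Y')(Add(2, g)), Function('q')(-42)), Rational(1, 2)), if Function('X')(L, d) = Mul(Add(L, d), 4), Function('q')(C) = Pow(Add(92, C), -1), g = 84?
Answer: Mul(Rational(1, 10), Pow(Add(2702, Mul(-300, Pow(374, Rational(1, 2)))), Rational(1, 2))) ≈ Mul(5.5675, I)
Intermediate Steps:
Function('X')(L, d) = Add(Mul(4, L), Mul(4, d))
Function('Y')(l) = Add(27, Mul(-3, Pow(Add(-56, Mul(5, l)), Rational(1, 2)))) (Function('Y')(l) = Add(27, Mul(-3, Pow(Add(l, Add(Mul(4, -14), Mul(4, l))), Rational(1, 2)))) = Add(27, Mul(-3, Pow(Add(l, Add(-56, Mul(4, l))), Rational(1, 2)))) = Add(27, Mul(-3, Pow(Add(-56, Mul(5, l)), Rational(1, 2)))))
Pow(Add(Function('Y')(Add(2, g)), Function('q')(-42)), Rational(1, 2)) = Pow(Add(Add(27, Mul(-3, Pow(Add(-56, Mul(5, Add(2, 84))), Rational(1, 2)))), Pow(Add(92, -42), -1)), Rational(1, 2)) = Pow(Add(Add(27, Mul(-3, Pow(Add(-56, Mul(5, 86)), Rational(1, 2)))), Pow(50, -1)), Rational(1, 2)) = Pow(Add(Add(27, Mul(-3, Pow(Add(-56, 430), Rational(1, 2)))), Rational(1, 50)), Rational(1, 2)) = Pow(Add(Add(27, Mul(-3, Pow(374, Rational(1, 2)))), Rational(1, 50)), Rational(1, 2)) = Pow(Add(Rational(1351, 50), Mul(-3, Pow(374, Rational(1, 2)))), Rational(1, 2))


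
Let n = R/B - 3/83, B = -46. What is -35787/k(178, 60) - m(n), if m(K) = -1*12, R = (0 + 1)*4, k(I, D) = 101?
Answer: -34575/101 ≈ -342.33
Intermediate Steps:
R = 4 (R = 1*4 = 4)
n = -235/1909 (n = 4/(-46) - 3/83 = 4*(-1/46) - 3*1/83 = -2/23 - 3/83 = -235/1909 ≈ -0.12310)
m(K) = -12
-35787/k(178, 60) - m(n) = -35787/101 - 1*(-12) = -35787*1/101 + 12 = -35787/101 + 12 = -34575/101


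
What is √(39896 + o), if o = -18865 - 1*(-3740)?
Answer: √24771 ≈ 157.39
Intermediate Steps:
o = -15125 (o = -18865 + 3740 = -15125)
√(39896 + o) = √(39896 - 15125) = √24771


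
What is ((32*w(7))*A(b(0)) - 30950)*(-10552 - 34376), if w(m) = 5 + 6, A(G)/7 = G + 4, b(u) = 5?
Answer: 394198272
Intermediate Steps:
A(G) = 28 + 7*G (A(G) = 7*(G + 4) = 7*(4 + G) = 28 + 7*G)
w(m) = 11
((32*w(7))*A(b(0)) - 30950)*(-10552 - 34376) = ((32*11)*(28 + 7*5) - 30950)*(-10552 - 34376) = (352*(28 + 35) - 30950)*(-44928) = (352*63 - 30950)*(-44928) = (22176 - 30950)*(-44928) = -8774*(-44928) = 394198272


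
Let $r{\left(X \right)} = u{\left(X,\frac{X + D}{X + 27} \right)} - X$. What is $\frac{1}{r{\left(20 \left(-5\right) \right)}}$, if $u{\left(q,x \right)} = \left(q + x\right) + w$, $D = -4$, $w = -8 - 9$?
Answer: $- \frac{73}{1137} \approx -0.064204$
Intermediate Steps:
$w = -17$ ($w = -8 - 9 = -17$)
$u{\left(q,x \right)} = -17 + q + x$ ($u{\left(q,x \right)} = \left(q + x\right) - 17 = -17 + q + x$)
$r{\left(X \right)} = -17 + \frac{-4 + X}{27 + X}$ ($r{\left(X \right)} = \left(-17 + X + \frac{X - 4}{X + 27}\right) - X = \left(-17 + X + \frac{-4 + X}{27 + X}\right) - X = -17 + \frac{-4 + X}{27 + X}$)
$\frac{1}{r{\left(20 \left(-5\right) \right)}} = \frac{1}{\frac{1}{27 + 20 \left(-5\right)} \left(-463 - 16 \cdot 20 \left(-5\right)\right)} = \frac{1}{\frac{1}{27 - 100} \left(-463 - -1600\right)} = \frac{1}{\frac{1}{-73} \left(-463 + 1600\right)} = \frac{1}{\left(- \frac{1}{73}\right) 1137} = \frac{1}{- \frac{1137}{73}} = - \frac{73}{1137}$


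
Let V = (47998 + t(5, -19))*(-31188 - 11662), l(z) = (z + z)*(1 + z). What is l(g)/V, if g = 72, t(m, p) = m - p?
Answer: -2628/514435675 ≈ -5.1085e-6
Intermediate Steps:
l(z) = 2*z*(1 + z) (l(z) = (2*z)*(1 + z) = 2*z*(1 + z))
V = -2057742700 (V = (47998 + (5 - 1*(-19)))*(-31188 - 11662) = (47998 + (5 + 19))*(-42850) = (47998 + 24)*(-42850) = 48022*(-42850) = -2057742700)
l(g)/V = (2*72*(1 + 72))/(-2057742700) = (2*72*73)*(-1/2057742700) = 10512*(-1/2057742700) = -2628/514435675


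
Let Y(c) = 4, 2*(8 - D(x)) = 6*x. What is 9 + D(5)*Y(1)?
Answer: -19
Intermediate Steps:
D(x) = 8 - 3*x
9 + D(5)*Y(1) = 9 + (8 - 3*5)*4 = 9 + (8 - 15)*4 = 9 - 7*4 = 9 - 28 = -19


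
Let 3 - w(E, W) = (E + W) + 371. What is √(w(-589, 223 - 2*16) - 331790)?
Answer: 4*I*√20735 ≈ 575.99*I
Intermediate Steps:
w(E, W) = -368 - E - W (w(E, W) = 3 - ((E + W) + 371) = 3 - (371 + E + W) = 3 + (-371 - E - W) = -368 - E - W)
√(w(-589, 223 - 2*16) - 331790) = √((-368 - 1*(-589) - (223 - 2*16)) - 331790) = √((-368 + 589 - (223 - 32)) - 331790) = √((-368 + 589 - 1*191) - 331790) = √((-368 + 589 - 191) - 331790) = √(30 - 331790) = √(-331760) = 4*I*√20735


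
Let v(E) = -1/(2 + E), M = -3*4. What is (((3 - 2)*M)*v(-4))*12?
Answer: -72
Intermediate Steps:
M = -12
(((3 - 2)*M)*v(-4))*12 = (((3 - 2)*(-12))*(-1/(2 - 4)))*12 = ((1*(-12))*(-1/(-2)))*12 = -(-12)*(-1)/2*12 = -12*½*12 = -6*12 = -72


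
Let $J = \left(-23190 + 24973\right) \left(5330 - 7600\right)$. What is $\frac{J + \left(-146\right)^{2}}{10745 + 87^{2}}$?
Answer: $- \frac{2013047}{9157} \approx -219.84$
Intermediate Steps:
$J = -4047410$ ($J = 1783 \left(-2270\right) = -4047410$)
$\frac{J + \left(-146\right)^{2}}{10745 + 87^{2}} = \frac{-4047410 + \left(-146\right)^{2}}{10745 + 87^{2}} = \frac{-4047410 + 21316}{10745 + 7569} = - \frac{4026094}{18314} = \left(-4026094\right) \frac{1}{18314} = - \frac{2013047}{9157}$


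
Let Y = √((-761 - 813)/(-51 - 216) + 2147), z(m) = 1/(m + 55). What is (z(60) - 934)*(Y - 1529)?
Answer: 164228361/115 - 35803*√153477741/10235 ≈ 1.3847e+6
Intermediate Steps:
z(m) = 1/(55 + m)
Y = √153477741/267 (Y = √(-1574/(-267) + 2147) = √(-1574*(-1/267) + 2147) = √(1574/267 + 2147) = √(574823/267) = √153477741/267 ≈ 46.399)
(z(60) - 934)*(Y - 1529) = (1/(55 + 60) - 934)*(√153477741/267 - 1529) = (1/115 - 934)*(-1529 + √153477741/267) = -107409*(-1529 + √153477741/267)/115 = 164228361/115 - 35803*√153477741/10235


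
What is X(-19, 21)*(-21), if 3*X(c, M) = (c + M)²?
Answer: -28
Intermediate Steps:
X(c, M) = (M + c)²/3 (X(c, M) = (c + M)²/3 = (M + c)²/3)
X(-19, 21)*(-21) = ((21 - 19)²/3)*(-21) = ((⅓)*2²)*(-21) = ((⅓)*4)*(-21) = (4/3)*(-21) = -28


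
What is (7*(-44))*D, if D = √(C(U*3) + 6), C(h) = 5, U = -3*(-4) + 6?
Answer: -308*√11 ≈ -1021.5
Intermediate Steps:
U = 18 (U = 12 + 6 = 18)
D = √11 (D = √(5 + 6) = √11 ≈ 3.3166)
(7*(-44))*D = (7*(-44))*√11 = -308*√11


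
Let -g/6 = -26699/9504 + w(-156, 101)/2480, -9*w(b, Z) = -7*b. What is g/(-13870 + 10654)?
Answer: -4210417/789592320 ≈ -0.0053324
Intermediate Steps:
w(b, Z) = 7*b/9 (w(b, Z) = -(-7)*b/9 = 7*b/9)
g = 4210417/245520 (g = -6*(-26699/9504 + ((7/9)*(-156))/2480) = -6*(-26699*1/9504 - 364/3*1/2480) = -6*(-26699/9504 - 91/1860) = -6*(-4210417/1473120) = 4210417/245520 ≈ 17.149)
g/(-13870 + 10654) = 4210417/(245520*(-13870 + 10654)) = (4210417/245520)/(-3216) = (4210417/245520)*(-1/3216) = -4210417/789592320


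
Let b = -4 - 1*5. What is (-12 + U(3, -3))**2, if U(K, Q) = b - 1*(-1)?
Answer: 400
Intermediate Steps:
b = -9 (b = -4 - 5 = -9)
U(K, Q) = -8 (U(K, Q) = -9 - 1*(-1) = -9 + 1 = -8)
(-12 + U(3, -3))**2 = (-12 - 8)**2 = (-20)**2 = 400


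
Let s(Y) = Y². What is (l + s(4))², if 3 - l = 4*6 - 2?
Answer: 9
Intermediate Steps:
l = -19 (l = 3 - (4*6 - 2) = 3 - (24 - 2) = 3 - 1*22 = 3 - 22 = -19)
(l + s(4))² = (-19 + 4²)² = (-19 + 16)² = (-3)² = 9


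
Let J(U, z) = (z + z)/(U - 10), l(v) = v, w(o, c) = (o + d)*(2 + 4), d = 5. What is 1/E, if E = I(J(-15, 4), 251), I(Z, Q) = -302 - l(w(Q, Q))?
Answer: -1/1838 ≈ -0.00054407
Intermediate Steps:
w(o, c) = 30 + 6*o (w(o, c) = (o + 5)*(2 + 4) = (5 + o)*6 = 30 + 6*o)
J(U, z) = 2*z/(-10 + U) (J(U, z) = (2*z)/(-10 + U) = 2*z/(-10 + U))
I(Z, Q) = -332 - 6*Q (I(Z, Q) = -302 - (30 + 6*Q) = -302 + (-30 - 6*Q) = -332 - 6*Q)
E = -1838 (E = -332 - 6*251 = -332 - 1506 = -1838)
1/E = 1/(-1838) = -1/1838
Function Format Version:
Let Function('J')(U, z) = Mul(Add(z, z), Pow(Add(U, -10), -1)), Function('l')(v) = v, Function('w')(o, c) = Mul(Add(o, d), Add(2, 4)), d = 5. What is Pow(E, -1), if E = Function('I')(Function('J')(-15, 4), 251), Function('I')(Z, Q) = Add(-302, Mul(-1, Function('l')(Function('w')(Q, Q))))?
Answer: Rational(-1, 1838) ≈ -0.00054407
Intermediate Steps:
Function('w')(o, c) = Add(30, Mul(6, o)) (Function('w')(o, c) = Mul(Add(o, 5), Add(2, 4)) = Mul(Add(5, o), 6) = Add(30, Mul(6, o)))
Function('J')(U, z) = Mul(2, z, Pow(Add(-10, U), -1)) (Function('J')(U, z) = Mul(Mul(2, z), Pow(Add(-10, U), -1)) = Mul(2, z, Pow(Add(-10, U), -1)))
Function('I')(Z, Q) = Add(-332, Mul(-6, Q)) (Function('I')(Z, Q) = Add(-302, Mul(-1, Add(30, Mul(6, Q)))) = Add(-302, Add(-30, Mul(-6, Q))) = Add(-332, Mul(-6, Q)))
E = -1838 (E = Add(-332, Mul(-6, 251)) = Add(-332, -1506) = -1838)
Pow(E, -1) = Pow(-1838, -1) = Rational(-1, 1838)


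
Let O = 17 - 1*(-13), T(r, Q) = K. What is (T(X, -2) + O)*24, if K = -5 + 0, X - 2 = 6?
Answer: 600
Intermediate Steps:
X = 8 (X = 2 + 6 = 8)
K = -5
T(r, Q) = -5
O = 30 (O = 17 + 13 = 30)
(T(X, -2) + O)*24 = (-5 + 30)*24 = 25*24 = 600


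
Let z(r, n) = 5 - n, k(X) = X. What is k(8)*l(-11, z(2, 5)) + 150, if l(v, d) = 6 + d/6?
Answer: 198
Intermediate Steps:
l(v, d) = 6 + d/6 (l(v, d) = 6 + d*(⅙) = 6 + d/6)
k(8)*l(-11, z(2, 5)) + 150 = 8*(6 + (5 - 1*5)/6) + 150 = 8*(6 + (5 - 5)/6) + 150 = 8*(6 + (⅙)*0) + 150 = 8*(6 + 0) + 150 = 8*6 + 150 = 48 + 150 = 198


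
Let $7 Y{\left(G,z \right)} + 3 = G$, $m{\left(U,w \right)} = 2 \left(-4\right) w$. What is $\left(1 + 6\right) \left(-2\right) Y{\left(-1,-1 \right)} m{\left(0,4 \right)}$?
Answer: $-256$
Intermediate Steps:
$m{\left(U,w \right)} = - 8 w$
$Y{\left(G,z \right)} = - \frac{3}{7} + \frac{G}{7}$
$\left(1 + 6\right) \left(-2\right) Y{\left(-1,-1 \right)} m{\left(0,4 \right)} = \left(1 + 6\right) \left(-2\right) \left(- \frac{3}{7} + \frac{1}{7} \left(-1\right)\right) \left(\left(-8\right) 4\right) = 7 \left(-2\right) \left(- \frac{3}{7} - \frac{1}{7}\right) \left(-32\right) = \left(-14\right) \left(- \frac{4}{7}\right) \left(-32\right) = 8 \left(-32\right) = -256$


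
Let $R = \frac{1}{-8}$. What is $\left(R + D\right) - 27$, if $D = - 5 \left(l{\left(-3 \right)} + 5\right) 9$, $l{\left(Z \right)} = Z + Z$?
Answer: $\frac{143}{8} \approx 17.875$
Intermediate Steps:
$l{\left(Z \right)} = 2 Z$
$R = - \frac{1}{8} \approx -0.125$
$D = 45$ ($D = - 5 \left(2 \left(-3\right) + 5\right) 9 = - 5 \left(-6 + 5\right) 9 = \left(-5\right) \left(-1\right) 9 = 5 \cdot 9 = 45$)
$\left(R + D\right) - 27 = \left(- \frac{1}{8} + 45\right) - 27 = \frac{359}{8} - 27 = \frac{143}{8}$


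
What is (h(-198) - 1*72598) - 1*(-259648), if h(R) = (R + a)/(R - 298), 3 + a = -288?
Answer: 92777289/496 ≈ 1.8705e+5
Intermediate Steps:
a = -291 (a = -3 - 288 = -291)
h(R) = (-291 + R)/(-298 + R) (h(R) = (R - 291)/(R - 298) = (-291 + R)/(-298 + R))
(h(-198) - 1*72598) - 1*(-259648) = ((-291 - 198)/(-298 - 198) - 1*72598) - 1*(-259648) = (-489/(-496) - 72598) + 259648 = (-1/496*(-489) - 72598) + 259648 = (489/496 - 72598) + 259648 = -36008119/496 + 259648 = 92777289/496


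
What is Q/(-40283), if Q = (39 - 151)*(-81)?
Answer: -9072/40283 ≈ -0.22521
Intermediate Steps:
Q = 9072 (Q = -112*(-81) = 9072)
Q/(-40283) = 9072/(-40283) = 9072*(-1/40283) = -9072/40283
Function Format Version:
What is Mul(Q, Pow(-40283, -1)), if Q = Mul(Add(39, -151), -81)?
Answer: Rational(-9072, 40283) ≈ -0.22521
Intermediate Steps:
Q = 9072 (Q = Mul(-112, -81) = 9072)
Mul(Q, Pow(-40283, -1)) = Mul(9072, Pow(-40283, -1)) = Mul(9072, Rational(-1, 40283)) = Rational(-9072, 40283)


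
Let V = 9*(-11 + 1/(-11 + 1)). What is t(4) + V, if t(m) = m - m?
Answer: -999/10 ≈ -99.900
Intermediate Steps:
t(m) = 0
V = -999/10 (V = 9*(-11 + 1/(-10)) = 9*(-11 - ⅒) = 9*(-111/10) = -999/10 ≈ -99.900)
t(4) + V = 0 - 999/10 = -999/10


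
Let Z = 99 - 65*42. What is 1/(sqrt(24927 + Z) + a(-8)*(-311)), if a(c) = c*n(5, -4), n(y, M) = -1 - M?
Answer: 311/2320375 - sqrt(5574)/27844500 ≈ 0.00013135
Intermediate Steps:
a(c) = 3*c (a(c) = c*(-1 - 1*(-4)) = c*(-1 + 4) = c*3 = 3*c)
Z = -2631 (Z = 99 - 2730 = -2631)
1/(sqrt(24927 + Z) + a(-8)*(-311)) = 1/(sqrt(24927 - 2631) + (3*(-8))*(-311)) = 1/(sqrt(22296) - 24*(-311)) = 1/(2*sqrt(5574) + 7464) = 1/(7464 + 2*sqrt(5574))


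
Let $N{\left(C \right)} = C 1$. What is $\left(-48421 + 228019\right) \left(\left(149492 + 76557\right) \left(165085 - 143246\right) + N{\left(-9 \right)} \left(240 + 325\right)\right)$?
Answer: $886617679711548$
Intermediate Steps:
$N{\left(C \right)} = C$
$\left(-48421 + 228019\right) \left(\left(149492 + 76557\right) \left(165085 - 143246\right) + N{\left(-9 \right)} \left(240 + 325\right)\right) = \left(-48421 + 228019\right) \left(\left(149492 + 76557\right) \left(165085 - 143246\right) - 9 \left(240 + 325\right)\right) = 179598 \left(226049 \cdot 21839 - 5085\right) = 179598 \left(4936684111 - 5085\right) = 179598 \cdot 4936679026 = 886617679711548$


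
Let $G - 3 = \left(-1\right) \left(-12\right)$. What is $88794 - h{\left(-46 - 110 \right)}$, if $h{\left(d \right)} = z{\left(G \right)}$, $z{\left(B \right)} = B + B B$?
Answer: $88554$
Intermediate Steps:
$G = 15$ ($G = 3 - -12 = 3 + 12 = 15$)
$z{\left(B \right)} = B + B^{2}$
$h{\left(d \right)} = 240$ ($h{\left(d \right)} = 15 \left(1 + 15\right) = 15 \cdot 16 = 240$)
$88794 - h{\left(-46 - 110 \right)} = 88794 - 240 = 88554$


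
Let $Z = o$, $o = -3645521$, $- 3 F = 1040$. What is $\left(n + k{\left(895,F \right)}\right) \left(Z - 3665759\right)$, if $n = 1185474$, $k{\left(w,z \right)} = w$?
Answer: $-8673875942320$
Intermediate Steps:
$F = - \frac{1040}{3}$ ($F = \left(- \frac{1}{3}\right) 1040 = - \frac{1040}{3} \approx -346.67$)
$Z = -3645521$
$\left(n + k{\left(895,F \right)}\right) \left(Z - 3665759\right) = \left(1185474 + 895\right) \left(-3645521 - 3665759\right) = 1186369 \left(-7311280\right) = -8673875942320$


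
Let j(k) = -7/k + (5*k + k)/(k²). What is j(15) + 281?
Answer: 4214/15 ≈ 280.93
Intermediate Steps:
j(k) = -1/k (j(k) = -7/k + (6*k)/k² = -7/k + 6/k = -1/k)
j(15) + 281 = -1/15 + 281 = 4214/15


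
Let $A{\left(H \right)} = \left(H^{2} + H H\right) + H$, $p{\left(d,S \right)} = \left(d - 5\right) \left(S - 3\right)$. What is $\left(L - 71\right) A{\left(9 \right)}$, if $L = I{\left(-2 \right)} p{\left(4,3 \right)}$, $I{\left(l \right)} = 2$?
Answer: $-12141$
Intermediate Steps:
$p{\left(d,S \right)} = \left(-5 + d\right) \left(-3 + S\right)$
$L = 0$ ($L = 2 \left(15 - 15 - 12 + 3 \cdot 4\right) = 2 \left(15 - 15 - 12 + 12\right) = 2 \cdot 0 = 0$)
$A{\left(H \right)} = H + 2 H^{2}$ ($A{\left(H \right)} = \left(H^{2} + H^{2}\right) + H = 2 H^{2} + H = H + 2 H^{2}$)
$\left(L - 71\right) A{\left(9 \right)} = \left(0 - 71\right) 9 \left(1 + 2 \cdot 9\right) = - 71 \cdot 9 \left(1 + 18\right) = - 71 \cdot 9 \cdot 19 = \left(-71\right) 171 = -12141$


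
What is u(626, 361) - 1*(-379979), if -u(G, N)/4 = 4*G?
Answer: 369963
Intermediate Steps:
u(G, N) = -16*G
u(626, 361) - 1*(-379979) = -16*626 - 1*(-379979) = -10016 + 379979 = 369963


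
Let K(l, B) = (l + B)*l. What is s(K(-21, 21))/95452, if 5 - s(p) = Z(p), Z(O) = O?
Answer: 5/95452 ≈ 5.2382e-5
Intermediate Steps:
K(l, B) = l*(B + l) (K(l, B) = (B + l)*l = l*(B + l))
s(p) = 5 - p
s(K(-21, 21))/95452 = (5 - (-21)*(21 - 21))/95452 = (5 - (-21)*0)*(1/95452) = (5 - 1*0)*(1/95452) = (5 + 0)*(1/95452) = 5*(1/95452) = 5/95452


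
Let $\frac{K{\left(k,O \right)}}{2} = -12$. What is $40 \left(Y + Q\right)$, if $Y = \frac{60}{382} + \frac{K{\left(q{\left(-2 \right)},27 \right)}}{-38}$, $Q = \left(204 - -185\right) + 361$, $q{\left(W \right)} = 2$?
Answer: $\frac{108984480}{3629} \approx 30032.0$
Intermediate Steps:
$K{\left(k,O \right)} = -24$ ($K{\left(k,O \right)} = 2 \left(-12\right) = -24$)
$Q = 750$ ($Q = \left(204 + 185\right) + 361 = 389 + 361 = 750$)
$Y = \frac{2862}{3629}$ ($Y = \frac{60}{382} - \frac{24}{-38} = 60 \cdot \frac{1}{382} - - \frac{12}{19} = \frac{30}{191} + \frac{12}{19} = \frac{2862}{3629} \approx 0.78865$)
$40 \left(Y + Q\right) = 40 \left(\frac{2862}{3629} + 750\right) = 40 \cdot \frac{2724612}{3629} = \frac{108984480}{3629}$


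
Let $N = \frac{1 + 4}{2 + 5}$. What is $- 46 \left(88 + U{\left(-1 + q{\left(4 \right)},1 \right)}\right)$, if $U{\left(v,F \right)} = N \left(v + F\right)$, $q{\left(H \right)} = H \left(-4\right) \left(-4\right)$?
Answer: $- \frac{43056}{7} \approx -6150.9$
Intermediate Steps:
$N = \frac{5}{7} \approx 0.71429$
$q{\left(H \right)} = 16 H$ ($q{\left(H \right)} = - 4 H \left(-4\right) = 16 H$)
$U{\left(v,F \right)} = \frac{5 F}{7} + \frac{5 v}{7}$ ($U{\left(v,F \right)} = \frac{5 \left(v + F\right)}{7} = \frac{5 \left(F + v\right)}{7} = \frac{5 F}{7} + \frac{5 v}{7}$)
$- 46 \left(88 + U{\left(-1 + q{\left(4 \right)},1 \right)}\right) = - 46 \left(88 + \left(\frac{5}{7} \cdot 1 + \frac{5 \left(-1 + 16 \cdot 4\right)}{7}\right)\right) = - 46 \left(88 + \left(\frac{5}{7} + \frac{5 \left(-1 + 64\right)}{7}\right)\right) = - 46 \left(88 + \left(\frac{5}{7} + \frac{5}{7} \cdot 63\right)\right) = - 46 \left(88 + \left(\frac{5}{7} + 45\right)\right) = - 46 \left(88 + \frac{320}{7}\right) = \left(-46\right) \frac{936}{7} = - \frac{43056}{7}$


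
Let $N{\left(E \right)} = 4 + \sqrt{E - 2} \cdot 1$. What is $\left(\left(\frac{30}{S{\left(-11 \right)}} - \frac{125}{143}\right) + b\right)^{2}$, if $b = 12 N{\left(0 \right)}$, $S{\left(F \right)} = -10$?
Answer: $\frac{33926788}{20449} + \frac{151440 i \sqrt{2}}{143} \approx 1659.1 + 1497.7 i$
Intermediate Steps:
$N{\left(E \right)} = 4 + \sqrt{-2 + E}$ ($N{\left(E \right)} = 4 + \sqrt{-2 + E} 1 = 4 + \sqrt{-2 + E}$)
$b = 48 + 12 i \sqrt{2}$ ($b = 12 \left(4 + \sqrt{-2 + 0}\right) = 12 \left(4 + \sqrt{-2}\right) = 12 \left(4 + i \sqrt{2}\right) = 48 + 12 i \sqrt{2} \approx 48.0 + 16.971 i$)
$\left(\left(\frac{30}{S{\left(-11 \right)}} - \frac{125}{143}\right) + b\right)^{2} = \left(\left(\frac{30}{-10} - \frac{125}{143}\right) + \left(48 + 12 i \sqrt{2}\right)\right)^{2} = \left(\left(30 \left(- \frac{1}{10}\right) - \frac{125}{143}\right) + \left(48 + 12 i \sqrt{2}\right)\right)^{2} = \left(\left(-3 - \frac{125}{143}\right) + \left(48 + 12 i \sqrt{2}\right)\right)^{2} = \left(- \frac{554}{143} + \left(48 + 12 i \sqrt{2}\right)\right)^{2} = \left(\frac{6310}{143} + 12 i \sqrt{2}\right)^{2}$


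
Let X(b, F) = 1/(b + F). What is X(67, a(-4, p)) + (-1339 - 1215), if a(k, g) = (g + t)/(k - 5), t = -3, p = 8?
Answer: -1527283/598 ≈ -2554.0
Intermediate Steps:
a(k, g) = (-3 + g)/(-5 + k) (a(k, g) = (g - 3)/(k - 5) = (-3 + g)/(-5 + k))
X(b, F) = 1/(F + b)
X(67, a(-4, p)) + (-1339 - 1215) = 1/((-3 + 8)/(-5 - 4) + 67) + (-1339 - 1215) = 1/(5/(-9) + 67) - 2554 = 1/(-⅑*5 + 67) - 2554 = 1/(-5/9 + 67) - 2554 = 1/(598/9) - 2554 = 9/598 - 2554 = -1527283/598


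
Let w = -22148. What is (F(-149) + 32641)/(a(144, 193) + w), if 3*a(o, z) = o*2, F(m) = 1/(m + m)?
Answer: -9727017/6571496 ≈ -1.4802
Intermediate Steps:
F(m) = 1/(2*m)
a(o, z) = 2*o/3 (a(o, z) = (o*2)/3 = (2*o)/3 = 2*o/3)
(F(-149) + 32641)/(a(144, 193) + w) = ((1/2)/(-149) + 32641)/((2/3)*144 - 22148) = ((1/2)*(-1/149) + 32641)/(96 - 22148) = (-1/298 + 32641)/(-22052) = (9727017/298)*(-1/22052) = -9727017/6571496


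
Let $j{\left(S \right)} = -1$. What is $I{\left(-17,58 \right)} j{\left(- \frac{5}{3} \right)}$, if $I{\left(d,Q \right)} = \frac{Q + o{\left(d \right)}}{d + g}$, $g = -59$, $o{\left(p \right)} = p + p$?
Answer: $\frac{6}{19} \approx 0.31579$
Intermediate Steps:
$o{\left(p \right)} = 2 p$
$I{\left(d,Q \right)} = \frac{Q + 2 d}{-59 + d}$ ($I{\left(d,Q \right)} = \frac{Q + 2 d}{d - 59} = \frac{Q + 2 d}{-59 + d}$)
$I{\left(-17,58 \right)} j{\left(- \frac{5}{3} \right)} = \frac{58 + 2 \left(-17\right)}{-59 - 17} \left(-1\right) = \frac{58 - 34}{-76} \left(-1\right) = \left(- \frac{1}{76}\right) 24 \left(-1\right) = \left(- \frac{6}{19}\right) \left(-1\right) = \frac{6}{19}$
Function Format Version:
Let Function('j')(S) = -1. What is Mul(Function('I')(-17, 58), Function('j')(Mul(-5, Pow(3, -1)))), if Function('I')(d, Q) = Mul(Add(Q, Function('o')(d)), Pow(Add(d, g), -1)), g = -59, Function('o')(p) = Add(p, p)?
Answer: Rational(6, 19) ≈ 0.31579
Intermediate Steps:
Function('o')(p) = Mul(2, p)
Function('I')(d, Q) = Mul(Pow(Add(-59, d), -1), Add(Q, Mul(2, d))) (Function('I')(d, Q) = Mul(Add(Q, Mul(2, d)), Pow(Add(d, -59), -1)) = Mul(Add(Q, Mul(2, d)), Pow(Add(-59, d), -1)) = Mul(Pow(Add(-59, d), -1), Add(Q, Mul(2, d))))
Mul(Function('I')(-17, 58), Function('j')(Mul(-5, Pow(3, -1)))) = Mul(Mul(Pow(Add(-59, -17), -1), Add(58, Mul(2, -17))), -1) = Mul(Mul(Pow(-76, -1), Add(58, -34)), -1) = Mul(Mul(Rational(-1, 76), 24), -1) = Mul(Rational(-6, 19), -1) = Rational(6, 19)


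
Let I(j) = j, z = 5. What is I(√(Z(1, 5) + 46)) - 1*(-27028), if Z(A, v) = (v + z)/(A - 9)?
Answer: 27028 + √179/2 ≈ 27035.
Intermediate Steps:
Z(A, v) = (5 + v)/(-9 + A) (Z(A, v) = (v + 5)/(A - 9) = (5 + v)/(-9 + A))
I(√(Z(1, 5) + 46)) - 1*(-27028) = √((5 + 5)/(-9 + 1) + 46) - 1*(-27028) = √(10/(-8) + 46) + 27028 = √(-⅛*10 + 46) + 27028 = √(-5/4 + 46) + 27028 = √(179/4) + 27028 = √179/2 + 27028 = 27028 + √179/2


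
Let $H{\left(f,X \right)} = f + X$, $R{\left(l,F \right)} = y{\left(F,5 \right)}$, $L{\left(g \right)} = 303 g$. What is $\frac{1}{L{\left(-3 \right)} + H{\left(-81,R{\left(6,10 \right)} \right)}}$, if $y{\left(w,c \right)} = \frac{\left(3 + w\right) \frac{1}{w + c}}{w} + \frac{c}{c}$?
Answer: $- \frac{150}{148337} \approx -0.0010112$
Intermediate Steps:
$y{\left(w,c \right)} = 1 + \frac{3 + w}{w \left(c + w\right)}$ ($y{\left(w,c \right)} = \frac{\left(3 + w\right) \frac{1}{c + w}}{w} + 1 = \frac{\frac{1}{c + w} \left(3 + w\right)}{w} + 1 = \frac{3 + w}{w \left(c + w\right)} + 1 = 1 + \frac{3 + w}{w \left(c + w\right)}$)
$R{\left(l,F \right)} = \frac{3 + F^{2} + 6 F}{F \left(5 + F\right)}$ ($R{\left(l,F \right)} = \frac{3 + F + F^{2} + 5 F}{F \left(5 + F\right)} = \frac{3 + F^{2} + 6 F}{F \left(5 + F\right)}$)
$H{\left(f,X \right)} = X + f$
$\frac{1}{L{\left(-3 \right)} + H{\left(-81,R{\left(6,10 \right)} \right)}} = \frac{1}{303 \left(-3\right) - \left(81 - \frac{3 + 10^{2} + 6 \cdot 10}{10 \left(5 + 10\right)}\right)} = \frac{1}{-909 - \left(81 - \frac{3 + 100 + 60}{10 \cdot 15}\right)} = \frac{1}{-909 - \left(81 - \frac{163}{150}\right)} = \frac{1}{-909 + \left(\frac{163}{150} - 81\right)} = \frac{1}{-909 - \frac{11987}{150}} = \frac{1}{- \frac{148337}{150}} = - \frac{150}{148337}$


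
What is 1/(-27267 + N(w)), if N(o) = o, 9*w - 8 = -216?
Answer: -9/245611 ≈ -3.6643e-5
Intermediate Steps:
w = -208/9 (w = 8/9 + (1/9)*(-216) = 8/9 - 24 = -208/9 ≈ -23.111)
1/(-27267 + N(w)) = 1/(-27267 - 208/9) = 1/(-245611/9) = -9/245611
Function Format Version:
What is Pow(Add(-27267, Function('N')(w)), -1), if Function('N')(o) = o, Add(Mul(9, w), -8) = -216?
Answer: Rational(-9, 245611) ≈ -3.6643e-5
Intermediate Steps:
w = Rational(-208, 9) (w = Add(Rational(8, 9), Mul(Rational(1, 9), -216)) = Add(Rational(8, 9), -24) = Rational(-208, 9) ≈ -23.111)
Pow(Add(-27267, Function('N')(w)), -1) = Pow(Add(-27267, Rational(-208, 9)), -1) = Pow(Rational(-245611, 9), -1) = Rational(-9, 245611)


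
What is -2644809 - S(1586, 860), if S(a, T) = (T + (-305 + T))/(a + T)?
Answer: -6469204229/2446 ≈ -2.6448e+6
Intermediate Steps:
S(a, T) = (-305 + 2*T)/(T + a)
-2644809 - S(1586, 860) = -2644809 - (-305 + 2*860)/(860 + 1586) = -2644809 - (-305 + 1720)/2446 = -2644809 - 1415/2446 = -6469204229/2446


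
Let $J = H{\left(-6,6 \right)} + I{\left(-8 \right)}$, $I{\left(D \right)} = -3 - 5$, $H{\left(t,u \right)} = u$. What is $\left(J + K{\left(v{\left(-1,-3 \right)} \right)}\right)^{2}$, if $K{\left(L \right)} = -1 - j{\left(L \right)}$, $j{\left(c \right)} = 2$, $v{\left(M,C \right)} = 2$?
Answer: $25$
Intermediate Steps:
$I{\left(D \right)} = -8$ ($I{\left(D \right)} = -3 - 5 = -8$)
$K{\left(L \right)} = -3$ ($K{\left(L \right)} = -1 - 2 = -3$)
$J = -2$ ($J = 6 - 8 = -2$)
$\left(J + K{\left(v{\left(-1,-3 \right)} \right)}\right)^{2} = \left(-2 - 3\right)^{2} = \left(-5\right)^{2} = 25$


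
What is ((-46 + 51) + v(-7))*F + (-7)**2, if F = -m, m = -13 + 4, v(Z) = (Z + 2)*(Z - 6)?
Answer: 679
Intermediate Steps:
v(Z) = (-6 + Z)*(2 + Z) (v(Z) = (2 + Z)*(-6 + Z) = (-6 + Z)*(2 + Z))
m = -9
F = 9 (F = -1*(-9) = 9)
((-46 + 51) + v(-7))*F + (-7)**2 = ((-46 + 51) + (-12 + (-7)**2 - 4*(-7)))*9 + (-7)**2 = (5 + (-12 + 49 + 28))*9 + 49 = (5 + 65)*9 + 49 = 70*9 + 49 = 630 + 49 = 679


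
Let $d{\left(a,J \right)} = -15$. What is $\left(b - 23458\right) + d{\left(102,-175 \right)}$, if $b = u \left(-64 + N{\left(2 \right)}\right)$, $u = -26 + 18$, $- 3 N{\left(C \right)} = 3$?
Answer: $-22953$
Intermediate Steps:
$N{\left(C \right)} = -1$ ($N{\left(C \right)} = \left(- \frac{1}{3}\right) 3 = -1$)
$u = -8$
$b = 520$ ($b = - 8 \left(-64 - 1\right) = \left(-8\right) \left(-65\right) = 520$)
$\left(b - 23458\right) + d{\left(102,-175 \right)} = \left(520 - 23458\right) - 15 = -22938 - 15 = -22953$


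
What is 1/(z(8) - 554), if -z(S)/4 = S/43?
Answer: -43/23854 ≈ -0.0018026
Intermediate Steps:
z(S) = -4*S/43
1/(z(8) - 554) = 1/(-4/43*8 - 554) = 1/(-32/43 - 554) = 1/(-23854/43) = -43/23854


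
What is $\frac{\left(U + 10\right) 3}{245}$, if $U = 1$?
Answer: $\frac{33}{245} \approx 0.13469$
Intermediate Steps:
$\frac{\left(U + 10\right) 3}{245} = \frac{\left(1 + 10\right) 3}{245} = 11 \cdot 3 \cdot \frac{1}{245} = 33 \cdot \frac{1}{245} = \frac{33}{245}$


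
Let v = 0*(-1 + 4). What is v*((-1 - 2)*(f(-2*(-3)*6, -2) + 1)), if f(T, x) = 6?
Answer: 0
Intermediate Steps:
v = 0 (v = 0*3 = 0)
v*((-1 - 2)*(f(-2*(-3)*6, -2) + 1)) = 0*((-1 - 2)*(6 + 1)) = 0*(-3*7) = 0*(-21) = 0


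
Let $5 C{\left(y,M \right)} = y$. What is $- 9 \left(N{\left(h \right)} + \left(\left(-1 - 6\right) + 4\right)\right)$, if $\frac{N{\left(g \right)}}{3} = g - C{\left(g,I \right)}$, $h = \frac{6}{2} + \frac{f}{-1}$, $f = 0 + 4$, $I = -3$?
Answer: $\frac{243}{5} \approx 48.6$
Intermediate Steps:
$C{\left(y,M \right)} = \frac{y}{5}$
$f = 4$
$h = -1$ ($h = \frac{6}{2} + \frac{4}{-1} = 6 \cdot \frac{1}{2} + 4 \left(-1\right) = 3 - 4 = -1$)
$N{\left(g \right)} = \frac{12 g}{5}$ ($N{\left(g \right)} = 3 \left(g - \frac{g}{5}\right) = 3 \frac{4 g}{5} = \frac{12 g}{5}$)
$- 9 \left(N{\left(h \right)} + \left(\left(-1 - 6\right) + 4\right)\right) = - 9 \left(\frac{12}{5} \left(-1\right) + \left(\left(-1 - 6\right) + 4\right)\right) = - 9 \left(- \frac{12}{5} + \left(-7 + 4\right)\right) = - 9 \left(- \frac{12}{5} - 3\right) = \left(-9\right) \left(- \frac{27}{5}\right) = \frac{243}{5}$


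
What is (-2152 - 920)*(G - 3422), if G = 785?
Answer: 8100864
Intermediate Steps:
(-2152 - 920)*(G - 3422) = (-2152 - 920)*(785 - 3422) = -3072*(-2637) = 8100864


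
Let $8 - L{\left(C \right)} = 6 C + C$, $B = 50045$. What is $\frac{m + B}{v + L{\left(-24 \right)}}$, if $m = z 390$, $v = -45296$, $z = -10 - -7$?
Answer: $- \frac{9775}{9024} \approx -1.0832$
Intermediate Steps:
$z = -3$ ($z = -10 + 7 = -3$)
$L{\left(C \right)} = 8 - 7 C$ ($L{\left(C \right)} = 8 - \left(6 C + C\right) = 8 - 7 C$)
$m = -1170$ ($m = \left(-3\right) 390 = -1170$)
$\frac{m + B}{v + L{\left(-24 \right)}} = \frac{-1170 + 50045}{-45296 + \left(8 - -168\right)} = \frac{48875}{-45296 + \left(8 + 168\right)} = \frac{48875}{-45296 + 176} = \frac{48875}{-45120} = 48875 \left(- \frac{1}{45120}\right) = - \frac{9775}{9024}$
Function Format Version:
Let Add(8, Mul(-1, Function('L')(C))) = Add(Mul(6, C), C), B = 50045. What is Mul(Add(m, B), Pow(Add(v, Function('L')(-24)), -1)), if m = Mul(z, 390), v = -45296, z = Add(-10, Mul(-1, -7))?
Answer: Rational(-9775, 9024) ≈ -1.0832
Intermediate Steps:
z = -3 (z = Add(-10, 7) = -3)
Function('L')(C) = Add(8, Mul(-7, C)) (Function('L')(C) = Add(8, Mul(-1, Add(Mul(6, C), C))) = Add(8, Mul(-1, Mul(7, C))) = Add(8, Mul(-7, C)))
m = -1170 (m = Mul(-3, 390) = -1170)
Mul(Add(m, B), Pow(Add(v, Function('L')(-24)), -1)) = Mul(Add(-1170, 50045), Pow(Add(-45296, Add(8, Mul(-7, -24))), -1)) = Mul(48875, Pow(Add(-45296, Add(8, 168)), -1)) = Mul(48875, Pow(Add(-45296, 176), -1)) = Mul(48875, Pow(-45120, -1)) = Mul(48875, Rational(-1, 45120)) = Rational(-9775, 9024)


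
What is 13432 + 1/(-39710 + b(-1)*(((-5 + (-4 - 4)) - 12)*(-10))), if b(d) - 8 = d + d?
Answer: 513236719/38210 ≈ 13432.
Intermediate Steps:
b(d) = 8 + 2*d (b(d) = 8 + (d + d) = 8 + 2*d)
13432 + 1/(-39710 + b(-1)*(((-5 + (-4 - 4)) - 12)*(-10))) = 13432 + 1/(-39710 + (8 + 2*(-1))*(((-5 + (-4 - 4)) - 12)*(-10))) = 13432 + 1/(-39710 + (8 - 2)*(((-5 - 8) - 12)*(-10))) = 13432 + 1/(-39710 + 6*((-13 - 12)*(-10))) = 13432 + 1/(-39710 + 6*(-25*(-10))) = 13432 + 1/(-39710 + 6*250) = 13432 + 1/(-39710 + 1500) = 13432 + 1/(-38210) = 13432 - 1/38210 = 513236719/38210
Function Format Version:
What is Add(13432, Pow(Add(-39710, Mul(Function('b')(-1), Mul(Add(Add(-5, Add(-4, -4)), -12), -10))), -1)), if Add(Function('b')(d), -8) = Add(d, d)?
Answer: Rational(513236719, 38210) ≈ 13432.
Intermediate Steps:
Function('b')(d) = Add(8, Mul(2, d)) (Function('b')(d) = Add(8, Add(d, d)) = Add(8, Mul(2, d)))
Add(13432, Pow(Add(-39710, Mul(Function('b')(-1), Mul(Add(Add(-5, Add(-4, -4)), -12), -10))), -1)) = Add(13432, Pow(Add(-39710, Mul(Add(8, Mul(2, -1)), Mul(Add(Add(-5, Add(-4, -4)), -12), -10))), -1)) = Add(13432, Pow(Add(-39710, Mul(Add(8, -2), Mul(Add(Add(-5, -8), -12), -10))), -1)) = Add(13432, Pow(Add(-39710, Mul(6, Mul(Add(-13, -12), -10))), -1)) = Add(13432, Pow(Add(-39710, Mul(6, Mul(-25, -10))), -1)) = Add(13432, Pow(Add(-39710, Mul(6, 250)), -1)) = Add(13432, Pow(Add(-39710, 1500), -1)) = Add(13432, Pow(-38210, -1)) = Add(13432, Rational(-1, 38210)) = Rational(513236719, 38210)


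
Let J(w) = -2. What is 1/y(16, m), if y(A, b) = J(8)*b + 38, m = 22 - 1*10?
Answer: 1/14 ≈ 0.071429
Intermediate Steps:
m = 12 (m = 22 - 10 = 12)
y(A, b) = 38 - 2*b (y(A, b) = -2*b + 38 = 38 - 2*b)
1/y(16, m) = 1/(38 - 2*12) = 1/(38 - 24) = 1/14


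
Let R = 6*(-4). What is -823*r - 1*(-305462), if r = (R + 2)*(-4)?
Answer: 233038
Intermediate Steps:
R = -24
r = 88 (r = (-24 + 2)*(-4) = -22*(-4) = 88)
-823*r - 1*(-305462) = -823*88 - 1*(-305462) = -72424 + 305462 = 233038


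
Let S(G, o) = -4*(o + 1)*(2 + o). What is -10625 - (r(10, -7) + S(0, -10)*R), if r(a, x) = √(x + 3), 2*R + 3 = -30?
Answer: -15377 - 2*I ≈ -15377.0 - 2.0*I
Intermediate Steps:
R = -33/2 (R = -3/2 + (½)*(-30) = -3/2 - 15 = -33/2 ≈ -16.500)
S(G, o) = -4*(1 + o)*(2 + o)
r(a, x) = √(3 + x)
-10625 - (r(10, -7) + S(0, -10)*R) = -10625 - (√(3 - 7) + (-8 - 12*(-10) - 4*(-10)²)*(-33/2)) = -10625 - (√(-4) + (-8 + 120 - 4*100)*(-33/2)) = -10625 - (2*I + (-8 + 120 - 400)*(-33/2)) = -10625 - (2*I - 288*(-33/2)) = -10625 - (2*I + 4752) = -10625 - (4752 + 2*I) = -10625 + (-4752 - 2*I) = -15377 - 2*I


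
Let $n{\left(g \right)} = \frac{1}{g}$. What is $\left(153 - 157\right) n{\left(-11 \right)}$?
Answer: $\frac{4}{11} \approx 0.36364$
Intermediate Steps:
$\left(153 - 157\right) n{\left(-11 \right)} = \frac{153 - 157}{-11} = \left(-4\right) \left(- \frac{1}{11}\right) = \frac{4}{11}$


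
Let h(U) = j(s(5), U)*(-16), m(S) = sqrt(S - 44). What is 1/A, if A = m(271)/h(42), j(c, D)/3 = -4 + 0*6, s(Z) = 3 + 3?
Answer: 192*sqrt(227)/227 ≈ 12.743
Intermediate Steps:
m(S) = sqrt(-44 + S)
s(Z) = 6
j(c, D) = -12 (j(c, D) = 3*(-4 + 0*6) = 3*(-4 + 0) = 3*(-4) = -12)
h(U) = 192 (h(U) = -12*(-16) = 192)
A = sqrt(227)/192 (A = sqrt(-44 + 271)/192 = sqrt(227)*(1/192) = sqrt(227)/192 ≈ 0.078471)
1/A = 1/(sqrt(227)/192) = 192*sqrt(227)/227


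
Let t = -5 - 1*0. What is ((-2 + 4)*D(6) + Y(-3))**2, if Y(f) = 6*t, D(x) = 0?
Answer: 900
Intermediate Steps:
t = -5 (t = -5 + 0 = -5)
Y(f) = -30 (Y(f) = 6*(-5) = -30)
((-2 + 4)*D(6) + Y(-3))**2 = ((-2 + 4)*0 - 30)**2 = (2*0 - 30)**2 = (0 - 30)**2 = (-30)**2 = 900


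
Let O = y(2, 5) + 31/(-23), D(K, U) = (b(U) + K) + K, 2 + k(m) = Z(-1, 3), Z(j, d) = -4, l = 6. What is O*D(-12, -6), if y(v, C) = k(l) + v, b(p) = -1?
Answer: 3075/23 ≈ 133.70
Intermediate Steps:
k(m) = -6 (k(m) = -2 - 4 = -6)
y(v, C) = -6 + v
D(K, U) = -1 + 2*K (D(K, U) = (-1 + K) + K = -1 + 2*K)
O = -123/23 (O = (-6 + 2) + 31/(-23) = -4 + 31*(-1/23) = -4 - 31/23 = -123/23 ≈ -5.3478)
O*D(-12, -6) = -123*(-1 + 2*(-12))/23 = -123*(-1 - 24)/23 = -123/23*(-25) = 3075/23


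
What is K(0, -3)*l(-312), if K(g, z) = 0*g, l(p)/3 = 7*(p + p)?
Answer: 0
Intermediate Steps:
l(p) = 42*p (l(p) = 3*(7*(p + p)) = 3*(7*(2*p)) = 3*(14*p) = 42*p)
K(g, z) = 0
K(0, -3)*l(-312) = 0*(42*(-312)) = 0*(-13104) = 0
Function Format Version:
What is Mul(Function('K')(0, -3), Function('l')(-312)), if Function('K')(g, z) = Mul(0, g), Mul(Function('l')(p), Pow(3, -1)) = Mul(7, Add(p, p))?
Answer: 0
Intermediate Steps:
Function('l')(p) = Mul(42, p) (Function('l')(p) = Mul(3, Mul(7, Add(p, p))) = Mul(3, Mul(7, Mul(2, p))) = Mul(3, Mul(14, p)) = Mul(42, p))
Function('K')(g, z) = 0
Mul(Function('K')(0, -3), Function('l')(-312)) = Mul(0, Mul(42, -312)) = Mul(0, -13104) = 0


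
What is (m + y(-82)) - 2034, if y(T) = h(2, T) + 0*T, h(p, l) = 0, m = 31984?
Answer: 29950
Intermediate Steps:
y(T) = 0 (y(T) = 0 + 0*T = 0 + 0 = 0)
(m + y(-82)) - 2034 = (31984 + 0) - 2034 = 31984 - 2034 = 29950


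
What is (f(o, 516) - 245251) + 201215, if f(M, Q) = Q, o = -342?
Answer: -43520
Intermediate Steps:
(f(o, 516) - 245251) + 201215 = (516 - 245251) + 201215 = -244735 + 201215 = -43520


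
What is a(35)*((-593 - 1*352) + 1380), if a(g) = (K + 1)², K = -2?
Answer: 435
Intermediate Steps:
a(g) = 1 (a(g) = (-2 + 1)² = (-1)² = 1)
a(35)*((-593 - 1*352) + 1380) = 1*((-593 - 1*352) + 1380) = 1*((-593 - 352) + 1380) = 1*(-945 + 1380) = 1*435 = 435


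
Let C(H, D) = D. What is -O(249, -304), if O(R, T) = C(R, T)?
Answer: 304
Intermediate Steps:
O(R, T) = T
-O(249, -304) = -1*(-304) = 304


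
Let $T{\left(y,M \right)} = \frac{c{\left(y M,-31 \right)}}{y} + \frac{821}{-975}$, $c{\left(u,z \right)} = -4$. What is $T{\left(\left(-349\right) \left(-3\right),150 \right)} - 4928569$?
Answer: $- \frac{559023034768}{113425} \approx -4.9286 \cdot 10^{6}$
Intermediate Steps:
$T{\left(y,M \right)} = - \frac{821}{975} - \frac{4}{y}$ ($T{\left(y,M \right)} = - \frac{4}{y} + \frac{821}{-975} = - \frac{4}{y} + 821 \left(- \frac{1}{975}\right) = - \frac{4}{y} - \frac{821}{975} = - \frac{821}{975} - \frac{4}{y}$)
$T{\left(\left(-349\right) \left(-3\right),150 \right)} - 4928569 = \left(- \frac{821}{975} - \frac{4}{\left(-349\right) \left(-3\right)}\right) - 4928569 = \left(- \frac{821}{975} - \frac{4}{1047}\right) - 4928569 = - \frac{95943}{113425} - 4928569 = - \frac{559023034768}{113425}$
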